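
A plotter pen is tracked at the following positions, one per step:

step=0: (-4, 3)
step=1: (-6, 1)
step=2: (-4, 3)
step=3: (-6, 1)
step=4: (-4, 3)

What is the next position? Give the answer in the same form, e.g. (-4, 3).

Step-to-step displacements: (-2, -2), (+2, +2), (-2, -2), (+2, +2); each is -1× the previous.
step 5: (-4, 3) + (-2, -2) → (-6, 1)

(-6, 1)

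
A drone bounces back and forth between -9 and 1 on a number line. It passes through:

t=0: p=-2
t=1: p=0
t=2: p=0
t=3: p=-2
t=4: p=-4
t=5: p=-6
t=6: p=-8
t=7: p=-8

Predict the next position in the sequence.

p=-6

The value reflects between -9 and 1, moving 2 per step.
  step 8: -8 → -6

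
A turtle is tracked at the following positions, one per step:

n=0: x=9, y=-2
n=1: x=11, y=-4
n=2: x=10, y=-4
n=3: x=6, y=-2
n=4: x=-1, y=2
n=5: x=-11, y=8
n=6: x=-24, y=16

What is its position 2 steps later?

First differences are (+2, -2), (-1, +0), (-4, +2), (-7, +4), (-10, +6), (-13, +8); their common second difference is (-3, +2) (constant acceleration).
step 7: x=-24, y=16 + (-16, +10) → x=-40, y=26
step 8: x=-40, y=26 + (-19, +12) → x=-59, y=38

x=-59, y=38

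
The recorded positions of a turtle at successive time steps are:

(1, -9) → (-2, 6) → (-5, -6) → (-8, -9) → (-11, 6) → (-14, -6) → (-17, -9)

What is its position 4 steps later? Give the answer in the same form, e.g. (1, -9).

First: linear, -3 per step → -29 at step 10.
Second: cycles through -9, 6, -6 every 3 steps. Step 10 lands at position 1 of the cycle → 6.

(-29, 6)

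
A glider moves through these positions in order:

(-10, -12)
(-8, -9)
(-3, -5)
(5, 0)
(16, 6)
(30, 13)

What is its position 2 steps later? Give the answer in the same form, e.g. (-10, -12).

(67, 30)

Taking differences between consecutive positions: (+2, +3), (+5, +4), (+8, +5), (+11, +6), (+14, +7). These grow by (+3, +1) each step.
step 6: (30, 13) + (+17, +8) → (47, 21)
step 7: (47, 21) + (+20, +9) → (67, 30)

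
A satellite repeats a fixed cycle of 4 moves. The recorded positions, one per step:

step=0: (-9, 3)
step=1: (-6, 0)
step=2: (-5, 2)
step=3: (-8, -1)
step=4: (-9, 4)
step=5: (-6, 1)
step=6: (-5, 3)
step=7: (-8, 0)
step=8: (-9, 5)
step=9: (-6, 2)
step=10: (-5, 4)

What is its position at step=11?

Differencing gives (+3, -3), (+1, +2), (-3, -3), (-1, +5), (+3, -3), (+1, +2), (-3, -3), (-1, +5), (+3, -3), (+1, +2). This is the pattern (+3, -3), (+1, +2), (-3, -3), (-1, +5) repeated.
step 11: apply (-3, -3) → (-8, 1)

(-8, 1)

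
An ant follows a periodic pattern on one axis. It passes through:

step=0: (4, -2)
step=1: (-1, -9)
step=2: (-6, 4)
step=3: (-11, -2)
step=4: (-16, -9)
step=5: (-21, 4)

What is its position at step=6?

(-26, -2)

First: linear, -5 per step → -26 at step 6.
Second: cycles through -2, -9, 4 every 3 steps. Step 6 lands at position 0 of the cycle → -2.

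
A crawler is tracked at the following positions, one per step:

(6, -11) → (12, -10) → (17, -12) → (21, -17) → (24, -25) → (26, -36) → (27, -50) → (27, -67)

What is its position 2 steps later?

Taking differences between consecutive positions: (+6, +1), (+5, -2), (+4, -5), (+3, -8), (+2, -11), (+1, -14), (+0, -17). These grow by (-1, -3) each step.
step 8: (27, -67) + (-1, -20) → (26, -87)
step 9: (26, -87) + (-2, -23) → (24, -110)

(24, -110)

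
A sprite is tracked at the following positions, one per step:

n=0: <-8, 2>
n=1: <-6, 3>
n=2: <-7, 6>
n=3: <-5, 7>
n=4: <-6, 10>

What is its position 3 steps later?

<-3, 15>

Step-to-step displacements: <+2, +1>, <-1, +3>, <+2, +1>, <-1, +3> — a repeating cycle of length 2.
step 5: apply <+2, +1> → <-4, 11>
step 6: apply <-1, +3> → <-5, 14>
step 7: apply <+2, +1> → <-3, 15>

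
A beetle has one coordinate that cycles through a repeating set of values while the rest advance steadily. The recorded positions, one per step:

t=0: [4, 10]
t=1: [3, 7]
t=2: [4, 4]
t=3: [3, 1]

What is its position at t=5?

The first coordinate repeats the cycle [4, 3] with period 2; step 5 mod 2 = 1, giving 3.
The second coordinate changes by -3 each step, so at step 5 it is 10 + 5·(-3) = -5.

[3, -5]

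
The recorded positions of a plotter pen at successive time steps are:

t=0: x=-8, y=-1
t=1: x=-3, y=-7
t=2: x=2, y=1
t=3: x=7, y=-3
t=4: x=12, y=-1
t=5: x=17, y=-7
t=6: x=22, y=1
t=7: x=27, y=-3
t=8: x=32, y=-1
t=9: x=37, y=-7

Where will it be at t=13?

x=57, y=-7

The x coordinate changes by +5 each step, so at step 13 it is -8 + 13·(5) = 57.
The y coordinate repeats the cycle [-1, -7, 1, -3] with period 4; step 13 mod 4 = 1, giving -7.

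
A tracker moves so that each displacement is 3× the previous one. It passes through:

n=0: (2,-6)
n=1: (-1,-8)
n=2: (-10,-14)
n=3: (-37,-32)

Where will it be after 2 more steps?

(-361,-248)

The jumps are (-3,-2), (-9,-6), (-27,-18) — a geometric progression with ratio 3.
step 4: (-37,-32) + (-81,-54) → (-118,-86)
step 5: (-118,-86) + (-243,-162) → (-361,-248)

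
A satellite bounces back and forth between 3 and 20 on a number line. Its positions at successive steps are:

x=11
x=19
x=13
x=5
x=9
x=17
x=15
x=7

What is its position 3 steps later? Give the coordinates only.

x=17

The value reflects between 3 and 20, moving 8 per step.
  step 8: 7 → 7
  step 9: 7 → 15
  step 10: 15 → 17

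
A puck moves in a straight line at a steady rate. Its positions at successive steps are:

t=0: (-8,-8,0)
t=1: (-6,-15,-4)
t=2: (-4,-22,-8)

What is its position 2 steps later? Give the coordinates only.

(0,-36,-16)

Each step adds (+2,-7,-4) to the position.
step 3: (-4,-22,-8) + (+2,-7,-4) → (-2,-29,-12)
step 4: (-2,-29,-12) + (+2,-7,-4) → (0,-36,-16)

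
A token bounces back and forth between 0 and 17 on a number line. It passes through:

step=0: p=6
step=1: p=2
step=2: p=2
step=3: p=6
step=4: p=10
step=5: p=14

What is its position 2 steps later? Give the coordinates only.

The value travels 4 per step and bounces off the walls at 0 and 17.
  step 6: 14 → 16
  step 7: 16 → 12

p=12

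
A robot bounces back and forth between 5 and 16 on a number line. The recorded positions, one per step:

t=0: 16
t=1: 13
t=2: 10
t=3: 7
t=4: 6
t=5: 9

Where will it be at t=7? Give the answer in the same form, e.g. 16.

15

The value travels 3 per step and bounces off the walls at 5 and 16.
  step 6: 9 → 12
  step 7: 12 → 15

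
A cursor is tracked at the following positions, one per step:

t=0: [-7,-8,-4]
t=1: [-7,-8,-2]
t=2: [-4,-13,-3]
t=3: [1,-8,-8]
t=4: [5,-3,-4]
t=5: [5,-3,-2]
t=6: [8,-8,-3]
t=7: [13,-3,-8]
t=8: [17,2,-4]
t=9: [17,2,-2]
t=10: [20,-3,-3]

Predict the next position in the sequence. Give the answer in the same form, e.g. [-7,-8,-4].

The moves between consecutive positions are [+0,+0,+2], [+3,-5,-1], [+5,+5,-5], [+4,+5,+4], [+0,+0,+2], [+3,-5,-1], [+5,+5,-5], [+4,+5,+4], [+0,+0,+2], [+3,-5,-1]; they repeat the 4-cycle [[+0,+0,+2], [+3,-5,-1], [+5,+5,-5], [+4,+5,+4]].
step 11: apply [+5,+5,-5] → [25,2,-8]

[25,2,-8]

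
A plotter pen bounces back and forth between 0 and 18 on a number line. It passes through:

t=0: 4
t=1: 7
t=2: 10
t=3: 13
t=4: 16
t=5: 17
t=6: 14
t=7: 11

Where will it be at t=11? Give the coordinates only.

1

The value reflects between 0 and 18, moving 3 per step.
  step 8: 11 → 8
  step 9: 8 → 5
  step 10: 5 → 2
  step 11: 2 → 1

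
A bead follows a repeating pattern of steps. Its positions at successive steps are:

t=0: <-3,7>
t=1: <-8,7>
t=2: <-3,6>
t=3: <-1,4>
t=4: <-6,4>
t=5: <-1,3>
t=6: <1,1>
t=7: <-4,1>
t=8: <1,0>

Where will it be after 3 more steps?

<3,-3>

Differencing gives <-5,+0>, <+5,-1>, <+2,-2>, <-5,+0>, <+5,-1>, <+2,-2>, <-5,+0>, <+5,-1>. This is the pattern <-5,+0>, <+5,-1>, <+2,-2> repeated.
step 9: apply <+2,-2> → <3,-2>
step 10: apply <-5,+0> → <-2,-2>
step 11: apply <+5,-1> → <3,-3>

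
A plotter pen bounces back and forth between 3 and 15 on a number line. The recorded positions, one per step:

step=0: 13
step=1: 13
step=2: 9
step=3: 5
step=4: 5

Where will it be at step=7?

The value reflects between 3 and 15, moving 4 per step.
  step 5: 5 → 9
  step 6: 9 → 13
  step 7: 13 → 13

13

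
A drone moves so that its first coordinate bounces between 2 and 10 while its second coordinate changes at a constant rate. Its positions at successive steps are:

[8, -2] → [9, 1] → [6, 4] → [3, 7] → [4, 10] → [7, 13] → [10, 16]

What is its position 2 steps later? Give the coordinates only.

[4, 22]

The first coordinate travels 3 per step and bounces off the walls at 2 and 10.
  step 7: 10 → 7
  step 8: 7 → 4
The second coordinate changes by +3 each step: at step 8 it is 22.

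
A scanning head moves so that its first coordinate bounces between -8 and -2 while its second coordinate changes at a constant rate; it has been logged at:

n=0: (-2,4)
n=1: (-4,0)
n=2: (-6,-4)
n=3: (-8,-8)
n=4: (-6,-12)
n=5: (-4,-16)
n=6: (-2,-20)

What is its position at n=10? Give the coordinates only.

(-6,-36)

The first coordinate travels 2 per step and bounces off the walls at -8 and -2.
  step 7: -2 → -4
  step 8: -4 → -6
  step 9: -6 → -8
  step 10: -8 → -6
The second coordinate changes by -4 each step: at step 10 it is -36.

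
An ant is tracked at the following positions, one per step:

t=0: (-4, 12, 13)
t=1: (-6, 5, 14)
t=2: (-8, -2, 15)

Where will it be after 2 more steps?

(-12, -16, 17)

The position changes by (-2, -7, +1) every step.
step 3: (-8, -2, 15) + (-2, -7, +1) → (-10, -9, 16)
step 4: (-10, -9, 16) + (-2, -7, +1) → (-12, -16, 17)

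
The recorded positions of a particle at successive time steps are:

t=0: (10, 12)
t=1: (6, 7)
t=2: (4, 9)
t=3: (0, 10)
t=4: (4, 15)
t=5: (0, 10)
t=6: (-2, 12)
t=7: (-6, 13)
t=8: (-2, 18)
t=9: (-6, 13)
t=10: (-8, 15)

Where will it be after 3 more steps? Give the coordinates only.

(-12, 16)

Differencing gives (-4, -5), (-2, +2), (-4, +1), (+4, +5), (-4, -5), (-2, +2), (-4, +1), (+4, +5), (-4, -5), (-2, +2). This is the pattern (-4, -5), (-2, +2), (-4, +1), (+4, +5) repeated.
step 11: apply (-4, +1) → (-12, 16)
step 12: apply (+4, +5) → (-8, 21)
step 13: apply (-4, -5) → (-12, 16)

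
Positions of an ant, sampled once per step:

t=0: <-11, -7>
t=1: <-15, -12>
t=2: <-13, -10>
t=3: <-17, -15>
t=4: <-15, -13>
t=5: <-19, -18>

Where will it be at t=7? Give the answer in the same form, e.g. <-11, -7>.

Step-to-step displacements: <-4, -5>, <+2, +2>, <-4, -5>, <+2, +2>, <-4, -5> — a repeating cycle of length 2.
step 6: apply <+2, +2> → <-17, -16>
step 7: apply <-4, -5> → <-21, -21>

<-21, -21>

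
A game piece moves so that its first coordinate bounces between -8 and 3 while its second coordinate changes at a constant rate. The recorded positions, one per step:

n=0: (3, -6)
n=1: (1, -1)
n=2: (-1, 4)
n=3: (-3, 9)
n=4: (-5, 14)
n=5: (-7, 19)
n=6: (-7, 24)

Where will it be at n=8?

The first coordinate reflects between -8 and 3, moving 2 per step.
  step 7: -7 → -5
  step 8: -5 → -3
The second coordinate changes by +5 each step: at step 8 it is 34.

(-3, 34)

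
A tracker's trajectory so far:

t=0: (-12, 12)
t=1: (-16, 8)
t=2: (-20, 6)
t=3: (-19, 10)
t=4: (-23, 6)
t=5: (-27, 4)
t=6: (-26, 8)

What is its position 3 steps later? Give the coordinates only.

(-33, 6)

Differencing gives (-4, -4), (-4, -2), (+1, +4), (-4, -4), (-4, -2), (+1, +4). This is the pattern (-4, -4), (-4, -2), (+1, +4) repeated.
step 7: apply (-4, -4) → (-30, 4)
step 8: apply (-4, -2) → (-34, 2)
step 9: apply (+1, +4) → (-33, 6)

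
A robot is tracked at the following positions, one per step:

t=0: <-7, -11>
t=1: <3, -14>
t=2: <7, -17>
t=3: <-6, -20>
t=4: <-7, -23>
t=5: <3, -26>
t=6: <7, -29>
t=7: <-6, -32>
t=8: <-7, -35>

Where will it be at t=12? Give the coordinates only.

<-7, -47>

First: cycles through -7, 3, 7, -6 every 4 steps. Step 12 lands at position 0 of the cycle → -7.
Second: linear, -3 per step → -47 at step 12.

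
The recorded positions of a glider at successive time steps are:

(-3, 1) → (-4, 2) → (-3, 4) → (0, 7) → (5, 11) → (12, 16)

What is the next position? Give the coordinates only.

(21, 22)

Taking differences between consecutive positions: (-1, +1), (+1, +2), (+3, +3), (+5, +4), (+7, +5). These grow by (+2, +1) each step.
step 6: (12, 16) + (+9, +6) → (21, 22)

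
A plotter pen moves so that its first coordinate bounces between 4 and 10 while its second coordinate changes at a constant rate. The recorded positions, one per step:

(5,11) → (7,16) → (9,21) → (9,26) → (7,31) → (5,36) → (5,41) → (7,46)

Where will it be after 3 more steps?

The first coordinate reflects between 4 and 10, moving 2 per step.
  step 8: 7 → 9
  step 9: 9 → 9
  step 10: 9 → 7
The second coordinate changes by +5 each step: at step 10 it is 61.

(7,61)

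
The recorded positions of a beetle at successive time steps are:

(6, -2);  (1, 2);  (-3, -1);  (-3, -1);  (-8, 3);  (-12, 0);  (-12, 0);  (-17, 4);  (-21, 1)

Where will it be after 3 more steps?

(-30, 2)

The moves between consecutive positions are (-5, +4), (-4, -3), (+0, +0), (-5, +4), (-4, -3), (+0, +0), (-5, +4), (-4, -3); they repeat the 3-cycle [(-5, +4), (-4, -3), (+0, +0)].
step 9: apply (+0, +0) → (-21, 1)
step 10: apply (-5, +4) → (-26, 5)
step 11: apply (-4, -3) → (-30, 2)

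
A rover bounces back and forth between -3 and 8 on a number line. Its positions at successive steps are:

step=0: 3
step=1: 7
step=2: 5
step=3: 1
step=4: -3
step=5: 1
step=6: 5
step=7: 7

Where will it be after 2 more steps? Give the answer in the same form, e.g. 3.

-1

The value travels 4 per step and bounces off the walls at -3 and 8.
  step 8: 7 → 3
  step 9: 3 → -1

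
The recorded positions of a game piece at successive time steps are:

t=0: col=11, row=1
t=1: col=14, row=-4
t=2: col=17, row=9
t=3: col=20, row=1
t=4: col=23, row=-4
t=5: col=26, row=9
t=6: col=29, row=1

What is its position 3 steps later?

col=38, row=1

The col coordinate changes by +3 each step, so at step 9 it is 11 + 9·(3) = 38.
The row coordinate repeats the cycle [1, -4, 9] with period 3; step 9 mod 3 = 0, giving 1.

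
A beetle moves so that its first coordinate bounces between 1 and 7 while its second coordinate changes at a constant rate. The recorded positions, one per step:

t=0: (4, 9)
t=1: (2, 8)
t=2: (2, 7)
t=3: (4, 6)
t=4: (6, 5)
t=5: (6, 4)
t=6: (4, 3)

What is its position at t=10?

The first coordinate travels 2 per step and bounces off the walls at 1 and 7.
  step 7: 4 → 2
  step 8: 2 → 2
  step 9: 2 → 4
  step 10: 4 → 6
The second coordinate changes by -1 each step: at step 10 it is -1.

(6, -1)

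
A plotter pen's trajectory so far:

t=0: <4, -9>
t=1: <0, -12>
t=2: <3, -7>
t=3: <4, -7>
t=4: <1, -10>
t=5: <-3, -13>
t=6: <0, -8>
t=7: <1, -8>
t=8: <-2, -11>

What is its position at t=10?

Differencing gives <-4, -3>, <+3, +5>, <+1, +0>, <-3, -3>, <-4, -3>, <+3, +5>, <+1, +0>, <-3, -3>. This is the pattern <-4, -3>, <+3, +5>, <+1, +0>, <-3, -3> repeated.
step 9: apply <-4, -3> → <-6, -14>
step 10: apply <+3, +5> → <-3, -9>

<-3, -9>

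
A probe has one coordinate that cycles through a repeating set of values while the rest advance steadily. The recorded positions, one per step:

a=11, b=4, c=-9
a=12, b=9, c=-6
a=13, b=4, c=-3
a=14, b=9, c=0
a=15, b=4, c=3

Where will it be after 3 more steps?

a=18, b=9, c=12

The a coordinate changes by +1 each step, so at step 7 it is 11 + 7·(1) = 18.
The b coordinate repeats the cycle [4, 9] with period 2; step 7 mod 2 = 1, giving 9.
The c coordinate changes by +3 each step, so at step 7 it is -9 + 7·(3) = 12.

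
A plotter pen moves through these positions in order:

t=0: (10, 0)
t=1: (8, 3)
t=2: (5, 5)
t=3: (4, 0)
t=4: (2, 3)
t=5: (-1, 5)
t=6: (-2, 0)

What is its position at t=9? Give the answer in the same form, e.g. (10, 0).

(-8, 0)

Step-to-step displacements: (-2, +3), (-3, +2), (-1, -5), (-2, +3), (-3, +2), (-1, -5) — a repeating cycle of length 3.
step 7: apply (-2, +3) → (-4, 3)
step 8: apply (-3, +2) → (-7, 5)
step 9: apply (-1, -5) → (-8, 0)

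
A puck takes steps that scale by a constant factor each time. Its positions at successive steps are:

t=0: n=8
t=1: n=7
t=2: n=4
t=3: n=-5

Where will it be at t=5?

The jumps are -1, -3, -9 — a geometric progression with ratio 3.
step 4: -5 − 27 → n=-32
step 5: -32 − 81 → n=-113

n=-113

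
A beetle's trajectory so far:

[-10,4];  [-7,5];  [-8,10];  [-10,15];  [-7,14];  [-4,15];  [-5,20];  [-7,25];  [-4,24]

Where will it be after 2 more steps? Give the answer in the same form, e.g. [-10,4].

Step-to-step displacements: [+3,+1], [-1,+5], [-2,+5], [+3,-1], [+3,+1], [-1,+5], [-2,+5], [+3,-1] — a repeating cycle of length 4.
step 9: apply [+3,+1] → [-1,25]
step 10: apply [-1,+5] → [-2,30]

[-2,30]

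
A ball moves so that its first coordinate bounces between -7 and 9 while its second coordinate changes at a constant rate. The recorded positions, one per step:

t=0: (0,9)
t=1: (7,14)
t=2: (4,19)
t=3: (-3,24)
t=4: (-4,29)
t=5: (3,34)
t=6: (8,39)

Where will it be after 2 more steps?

(-6,49)

The first coordinate travels 7 per step and bounces off the walls at -7 and 9.
  step 7: 8 → 1
  step 8: 1 → -6
The second coordinate changes by +5 each step: at step 8 it is 49.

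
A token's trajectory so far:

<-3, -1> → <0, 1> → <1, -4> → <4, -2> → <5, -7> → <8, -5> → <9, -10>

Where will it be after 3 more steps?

<16, -11>

Step-to-step displacements: <+3, +2>, <+1, -5>, <+3, +2>, <+1, -5>, <+3, +2>, <+1, -5> — a repeating cycle of length 2.
step 7: apply <+3, +2> → <12, -8>
step 8: apply <+1, -5> → <13, -13>
step 9: apply <+3, +2> → <16, -11>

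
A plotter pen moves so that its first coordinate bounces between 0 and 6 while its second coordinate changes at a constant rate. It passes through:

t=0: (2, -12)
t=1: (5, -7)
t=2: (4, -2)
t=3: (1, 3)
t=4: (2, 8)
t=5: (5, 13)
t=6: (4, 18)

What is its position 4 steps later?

(4, 38)

The first coordinate travels 3 per step and bounces off the walls at 0 and 6.
  step 7: 4 → 1
  step 8: 1 → 2
  step 9: 2 → 5
  step 10: 5 → 4
The second coordinate changes by +5 each step: at step 10 it is 38.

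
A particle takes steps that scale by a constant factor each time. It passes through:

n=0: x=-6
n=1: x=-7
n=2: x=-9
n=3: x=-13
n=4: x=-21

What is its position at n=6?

x=-69

The jumps are -1, -2, -4, -8 — a geometric progression with ratio 2.
step 5: -21 − 16 → x=-37
step 6: -37 − 32 → x=-69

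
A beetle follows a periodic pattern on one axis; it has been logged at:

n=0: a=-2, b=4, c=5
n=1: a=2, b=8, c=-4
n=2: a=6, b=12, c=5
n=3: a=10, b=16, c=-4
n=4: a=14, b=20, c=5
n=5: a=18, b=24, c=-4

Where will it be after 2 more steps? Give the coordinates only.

A: linear, +4 per step → 26 at step 7.
B: linear, +4 per step → 32 at step 7.
C: cycles through 5, -4 every 2 steps. Step 7 lands at position 1 of the cycle → -4.

a=26, b=32, c=-4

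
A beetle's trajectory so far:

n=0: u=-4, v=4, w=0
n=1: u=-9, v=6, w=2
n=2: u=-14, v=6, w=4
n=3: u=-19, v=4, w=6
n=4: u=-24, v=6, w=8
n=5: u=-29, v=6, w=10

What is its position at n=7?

U: linear, -5 per step → -39 at step 7.
V: cycles through 4, 6, 6 every 3 steps. Step 7 lands at position 1 of the cycle → 6.
W: linear, +2 per step → 14 at step 7.

u=-39, v=6, w=14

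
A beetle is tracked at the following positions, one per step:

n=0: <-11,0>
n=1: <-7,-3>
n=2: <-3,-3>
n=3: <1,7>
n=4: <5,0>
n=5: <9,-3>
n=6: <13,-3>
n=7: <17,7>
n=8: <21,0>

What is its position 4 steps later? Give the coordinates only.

First: linear, +4 per step → 37 at step 12.
Second: cycles through 0, -3, -3, 7 every 4 steps. Step 12 lands at position 0 of the cycle → 0.

<37,0>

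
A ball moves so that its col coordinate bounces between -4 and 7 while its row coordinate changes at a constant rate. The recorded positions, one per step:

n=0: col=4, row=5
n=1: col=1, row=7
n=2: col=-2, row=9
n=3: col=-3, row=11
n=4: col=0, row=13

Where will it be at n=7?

col=5, row=19

The col coordinate travels 3 per step and bounces off the walls at -4 and 7.
  step 5: 0 → 3
  step 6: 3 → 6
  step 7: 6 → 5
The row coordinate changes by +2 each step: at step 7 it is 19.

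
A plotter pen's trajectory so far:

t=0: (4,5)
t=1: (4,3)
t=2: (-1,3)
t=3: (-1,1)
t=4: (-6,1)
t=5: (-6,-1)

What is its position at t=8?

Differencing gives (+0,-2), (-5,+0), (+0,-2), (-5,+0), (+0,-2). This is the pattern (+0,-2), (-5,+0) repeated.
step 6: apply (-5,+0) → (-11,-1)
step 7: apply (+0,-2) → (-11,-3)
step 8: apply (-5,+0) → (-16,-3)

(-16,-3)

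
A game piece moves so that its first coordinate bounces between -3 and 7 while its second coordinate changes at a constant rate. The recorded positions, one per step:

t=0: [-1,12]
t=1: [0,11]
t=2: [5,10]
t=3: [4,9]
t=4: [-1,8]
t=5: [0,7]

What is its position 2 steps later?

The first coordinate travels 5 per step and bounces off the walls at -3 and 7.
  step 6: 0 → 5
  step 7: 5 → 4
The second coordinate changes by -1 each step: at step 7 it is 5.

[4,5]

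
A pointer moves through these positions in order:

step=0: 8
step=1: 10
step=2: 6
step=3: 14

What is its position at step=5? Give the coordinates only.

30

Consecutive displacements +2, -4, +8 scale by a factor of -2 each step.
step 4: 14 − 16 → -2
step 5: -2 + 32 → 30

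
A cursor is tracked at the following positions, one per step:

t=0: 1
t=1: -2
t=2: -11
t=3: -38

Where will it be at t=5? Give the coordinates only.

Step-to-step displacements: -3, -9, -27; each is 3× the previous.
step 4: -38 − 81 → -119
step 5: -119 − 243 → -362

-362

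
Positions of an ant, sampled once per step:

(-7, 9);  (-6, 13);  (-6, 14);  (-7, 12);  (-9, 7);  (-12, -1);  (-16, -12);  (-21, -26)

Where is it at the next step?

Taking differences between consecutive positions: (+1, +4), (+0, +1), (-1, -2), (-2, -5), (-3, -8), (-4, -11), (-5, -14). These grow by (-1, -3) each step.
step 8: (-21, -26) + (-6, -17) → (-27, -43)

(-27, -43)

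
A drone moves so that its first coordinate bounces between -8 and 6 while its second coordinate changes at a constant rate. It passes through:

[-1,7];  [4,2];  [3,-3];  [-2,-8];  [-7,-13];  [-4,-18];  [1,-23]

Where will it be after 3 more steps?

The first coordinate travels 5 per step and bounces off the walls at -8 and 6.
  step 7: 1 → 6
  step 8: 6 → 1
  step 9: 1 → -4
The second coordinate changes by -5 each step: at step 9 it is -38.

[-4,-38]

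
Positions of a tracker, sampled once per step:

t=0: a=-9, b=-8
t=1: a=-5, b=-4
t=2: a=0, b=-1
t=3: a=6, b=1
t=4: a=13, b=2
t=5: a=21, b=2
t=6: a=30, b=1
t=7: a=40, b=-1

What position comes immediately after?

a=51, b=-4

Taking differences between consecutive positions: (+4,+4), (+5,+3), (+6,+2), (+7,+1), (+8,+0), (+9,-1), (+10,-2). These grow by (+1,-1) each step.
step 8: a=40, b=-1 + (+11,-3) → a=51, b=-4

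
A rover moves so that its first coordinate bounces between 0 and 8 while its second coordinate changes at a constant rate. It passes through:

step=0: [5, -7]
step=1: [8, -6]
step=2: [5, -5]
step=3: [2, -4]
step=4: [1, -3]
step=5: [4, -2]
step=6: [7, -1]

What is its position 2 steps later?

The first coordinate travels 3 per step and bounces off the walls at 0 and 8.
  step 7: 7 → 6
  step 8: 6 → 3
The second coordinate changes by +1 each step: at step 8 it is 1.

[3, 1]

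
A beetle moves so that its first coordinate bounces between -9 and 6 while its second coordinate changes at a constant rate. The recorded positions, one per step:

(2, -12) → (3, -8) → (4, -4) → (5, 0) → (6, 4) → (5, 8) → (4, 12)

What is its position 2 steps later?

(2, 20)

The first coordinate travels 1 per step and bounces off the walls at -9 and 6.
  step 7: 4 → 3
  step 8: 3 → 2
The second coordinate changes by +4 each step: at step 8 it is 20.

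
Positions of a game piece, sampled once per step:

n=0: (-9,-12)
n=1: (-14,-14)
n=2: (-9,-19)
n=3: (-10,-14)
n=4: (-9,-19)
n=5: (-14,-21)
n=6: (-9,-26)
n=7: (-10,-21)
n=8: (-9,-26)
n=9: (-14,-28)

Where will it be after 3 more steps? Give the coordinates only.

The moves between consecutive positions are (-5,-2), (+5,-5), (-1,+5), (+1,-5), (-5,-2), (+5,-5), (-1,+5), (+1,-5), (-5,-2); they repeat the 4-cycle [(-5,-2), (+5,-5), (-1,+5), (+1,-5)].
step 10: apply (+5,-5) → (-9,-33)
step 11: apply (-1,+5) → (-10,-28)
step 12: apply (+1,-5) → (-9,-33)

(-9,-33)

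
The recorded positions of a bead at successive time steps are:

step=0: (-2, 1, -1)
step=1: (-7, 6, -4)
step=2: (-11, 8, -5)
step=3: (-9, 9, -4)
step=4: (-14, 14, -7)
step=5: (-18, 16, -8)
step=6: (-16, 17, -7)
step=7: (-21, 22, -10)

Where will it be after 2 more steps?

(-23, 25, -10)

Differencing gives (-5, +5, -3), (-4, +2, -1), (+2, +1, +1), (-5, +5, -3), (-4, +2, -1), (+2, +1, +1), (-5, +5, -3). This is the pattern (-5, +5, -3), (-4, +2, -1), (+2, +1, +1) repeated.
step 8: apply (-4, +2, -1) → (-25, 24, -11)
step 9: apply (+2, +1, +1) → (-23, 25, -10)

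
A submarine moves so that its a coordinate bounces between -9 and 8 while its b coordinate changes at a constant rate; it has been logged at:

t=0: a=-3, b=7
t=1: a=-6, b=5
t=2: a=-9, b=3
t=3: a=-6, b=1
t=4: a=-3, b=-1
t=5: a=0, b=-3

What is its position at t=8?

a=7, b=-9

The a coordinate reflects between -9 and 8, moving 3 per step.
  step 6: 0 → 3
  step 7: 3 → 6
  step 8: 6 → 7
The b coordinate changes by -2 each step: at step 8 it is -9.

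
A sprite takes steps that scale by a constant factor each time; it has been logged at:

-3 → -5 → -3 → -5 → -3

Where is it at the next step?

-5

Consecutive displacements -2, +2, -2, +2 scale by a factor of -1 each step.
step 5: -3 − 2 → -5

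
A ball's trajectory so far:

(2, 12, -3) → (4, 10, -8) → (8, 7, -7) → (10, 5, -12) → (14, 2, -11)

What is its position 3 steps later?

(22, -5, -20)

The moves between consecutive positions are (+2, -2, -5), (+4, -3, +1), (+2, -2, -5), (+4, -3, +1); they repeat the 2-cycle [(+2, -2, -5), (+4, -3, +1)].
step 5: apply (+2, -2, -5) → (16, 0, -16)
step 6: apply (+4, -3, +1) → (20, -3, -15)
step 7: apply (+2, -2, -5) → (22, -5, -20)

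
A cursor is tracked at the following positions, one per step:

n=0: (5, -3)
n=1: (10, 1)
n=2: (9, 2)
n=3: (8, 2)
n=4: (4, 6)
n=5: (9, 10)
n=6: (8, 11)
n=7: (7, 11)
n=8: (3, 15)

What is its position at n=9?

Step-to-step displacements: (+5, +4), (-1, +1), (-1, +0), (-4, +4), (+5, +4), (-1, +1), (-1, +0), (-4, +4) — a repeating cycle of length 4.
step 9: apply (+5, +4) → (8, 19)

(8, 19)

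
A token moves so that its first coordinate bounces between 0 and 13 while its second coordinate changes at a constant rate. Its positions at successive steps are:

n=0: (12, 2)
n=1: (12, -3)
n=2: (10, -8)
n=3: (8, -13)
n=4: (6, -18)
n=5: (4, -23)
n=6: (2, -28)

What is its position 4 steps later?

The first coordinate travels 2 per step and bounces off the walls at 0 and 13.
  step 7: 2 → 0
  step 8: 0 → 2
  step 9: 2 → 4
  step 10: 4 → 6
The second coordinate changes by -5 each step: at step 10 it is -48.

(6, -48)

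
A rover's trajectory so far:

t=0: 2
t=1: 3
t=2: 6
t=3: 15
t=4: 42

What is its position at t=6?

Consecutive displacements +1, +3, +9, +27 scale by a factor of 3 each step.
step 5: 42 + 81 → 123
step 6: 123 + 243 → 366

366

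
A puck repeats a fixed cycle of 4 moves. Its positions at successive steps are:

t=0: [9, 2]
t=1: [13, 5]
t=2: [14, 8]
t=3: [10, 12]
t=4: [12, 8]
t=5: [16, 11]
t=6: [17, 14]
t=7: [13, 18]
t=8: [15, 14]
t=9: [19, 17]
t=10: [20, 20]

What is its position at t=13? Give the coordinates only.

The moves between consecutive positions are [+4, +3], [+1, +3], [-4, +4], [+2, -4], [+4, +3], [+1, +3], [-4, +4], [+2, -4], [+4, +3], [+1, +3]; they repeat the 4-cycle [[+4, +3], [+1, +3], [-4, +4], [+2, -4]].
step 11: apply [-4, +4] → [16, 24]
step 12: apply [+2, -4] → [18, 20]
step 13: apply [+4, +3] → [22, 23]

[22, 23]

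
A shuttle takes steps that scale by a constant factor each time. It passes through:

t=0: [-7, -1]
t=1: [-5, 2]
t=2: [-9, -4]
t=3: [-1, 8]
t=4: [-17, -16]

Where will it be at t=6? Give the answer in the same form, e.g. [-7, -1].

[-49, -64]

The jumps are [+2, +3], [-4, -6], [+8, +12], [-16, -24] — a geometric progression with ratio -2.
step 5: [-17, -16] + [+32, +48] → [15, 32]
step 6: [15, 32] + [-64, -96] → [-49, -64]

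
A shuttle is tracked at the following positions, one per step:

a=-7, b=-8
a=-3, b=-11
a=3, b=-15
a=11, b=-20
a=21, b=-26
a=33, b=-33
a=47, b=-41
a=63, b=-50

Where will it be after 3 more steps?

a=123, b=-83

Taking differences between consecutive positions: (+4, -3), (+6, -4), (+8, -5), (+10, -6), (+12, -7), (+14, -8), (+16, -9). These grow by (+2, -1) each step.
step 8: a=63, b=-50 + (+18, -10) → a=81, b=-60
step 9: a=81, b=-60 + (+20, -11) → a=101, b=-71
step 10: a=101, b=-71 + (+22, -12) → a=123, b=-83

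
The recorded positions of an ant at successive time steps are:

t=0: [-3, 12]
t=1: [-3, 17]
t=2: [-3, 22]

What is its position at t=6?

[-3, 42]

Each step adds [+0, +5] to the position.
step 3: [-3, 22] + [+0, +5] → [-3, 27]
step 4: [-3, 27] + [+0, +5] → [-3, 32]
step 5: [-3, 32] + [+0, +5] → [-3, 37]
step 6: [-3, 37] + [+0, +5] → [-3, 42]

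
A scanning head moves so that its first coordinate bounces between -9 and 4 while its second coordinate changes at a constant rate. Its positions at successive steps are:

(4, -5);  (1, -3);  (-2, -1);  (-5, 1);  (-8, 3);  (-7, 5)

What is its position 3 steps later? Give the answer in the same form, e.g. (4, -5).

(2, 11)

The first coordinate travels 3 per step and bounces off the walls at -9 and 4.
  step 6: -7 → -4
  step 7: -4 → -1
  step 8: -1 → 2
The second coordinate changes by +2 each step: at step 8 it is 11.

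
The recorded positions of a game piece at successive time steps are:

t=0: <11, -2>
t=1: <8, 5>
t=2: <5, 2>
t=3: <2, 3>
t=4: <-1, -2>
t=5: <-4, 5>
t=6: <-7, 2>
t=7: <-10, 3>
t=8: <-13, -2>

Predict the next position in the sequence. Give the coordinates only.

First: linear, -3 per step → -16 at step 9.
Second: cycles through -2, 5, 2, 3 every 4 steps. Step 9 lands at position 1 of the cycle → 5.

<-16, 5>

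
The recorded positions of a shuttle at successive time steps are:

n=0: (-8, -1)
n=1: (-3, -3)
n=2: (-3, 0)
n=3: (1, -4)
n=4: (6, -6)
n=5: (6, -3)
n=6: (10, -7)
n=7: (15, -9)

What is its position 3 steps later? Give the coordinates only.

(24, -12)

The moves between consecutive positions are (+5, -2), (+0, +3), (+4, -4), (+5, -2), (+0, +3), (+4, -4), (+5, -2); they repeat the 3-cycle [(+5, -2), (+0, +3), (+4, -4)].
step 8: apply (+0, +3) → (15, -6)
step 9: apply (+4, -4) → (19, -10)
step 10: apply (+5, -2) → (24, -12)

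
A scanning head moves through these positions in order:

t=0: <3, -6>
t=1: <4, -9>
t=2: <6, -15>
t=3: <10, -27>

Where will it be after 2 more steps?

Consecutive displacements <+1, -3>, <+2, -6>, <+4, -12> scale by a factor of 2 each step.
step 4: <10, -27> + <+8, -24> → <18, -51>
step 5: <18, -51> + <+16, -48> → <34, -99>

<34, -99>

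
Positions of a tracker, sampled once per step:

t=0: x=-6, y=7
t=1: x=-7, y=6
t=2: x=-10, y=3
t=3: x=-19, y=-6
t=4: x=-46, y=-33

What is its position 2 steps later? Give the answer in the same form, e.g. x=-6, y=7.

x=-370, y=-357

The jumps are (-1,-1), (-3,-3), (-9,-9), (-27,-27) — a geometric progression with ratio 3.
step 5: x=-46, y=-33 + (-81,-81) → x=-127, y=-114
step 6: x=-127, y=-114 + (-243,-243) → x=-370, y=-357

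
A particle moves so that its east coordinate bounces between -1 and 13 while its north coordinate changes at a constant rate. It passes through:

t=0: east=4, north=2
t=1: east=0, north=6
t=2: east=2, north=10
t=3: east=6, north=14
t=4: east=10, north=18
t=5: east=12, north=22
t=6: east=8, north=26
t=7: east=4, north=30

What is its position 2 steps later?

east=2, north=38

The east coordinate reflects between -1 and 13, moving 4 per step.
  step 8: 4 → 0
  step 9: 0 → 2
The north coordinate changes by +4 each step: at step 9 it is 38.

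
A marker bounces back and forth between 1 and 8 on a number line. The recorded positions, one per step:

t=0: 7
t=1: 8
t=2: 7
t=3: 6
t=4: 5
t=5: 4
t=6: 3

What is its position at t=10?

The value travels 1 per step and bounces off the walls at 1 and 8.
  step 7: 3 → 2
  step 8: 2 → 1
  step 9: 1 → 2
  step 10: 2 → 3

3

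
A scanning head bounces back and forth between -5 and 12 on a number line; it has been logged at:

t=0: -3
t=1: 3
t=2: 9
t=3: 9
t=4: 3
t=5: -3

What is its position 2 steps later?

The value travels 6 per step and bounces off the walls at -5 and 12.
  step 6: -3 → -1
  step 7: -1 → 5

5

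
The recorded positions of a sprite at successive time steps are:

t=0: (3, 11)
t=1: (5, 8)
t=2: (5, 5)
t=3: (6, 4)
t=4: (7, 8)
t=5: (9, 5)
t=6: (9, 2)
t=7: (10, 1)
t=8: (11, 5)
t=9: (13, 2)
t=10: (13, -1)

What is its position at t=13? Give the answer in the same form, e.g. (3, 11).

The moves between consecutive positions are (+2, -3), (+0, -3), (+1, -1), (+1, +4), (+2, -3), (+0, -3), (+1, -1), (+1, +4), (+2, -3), (+0, -3); they repeat the 4-cycle [(+2, -3), (+0, -3), (+1, -1), (+1, +4)].
step 11: apply (+1, -1) → (14, -2)
step 12: apply (+1, +4) → (15, 2)
step 13: apply (+2, -3) → (17, -1)

(17, -1)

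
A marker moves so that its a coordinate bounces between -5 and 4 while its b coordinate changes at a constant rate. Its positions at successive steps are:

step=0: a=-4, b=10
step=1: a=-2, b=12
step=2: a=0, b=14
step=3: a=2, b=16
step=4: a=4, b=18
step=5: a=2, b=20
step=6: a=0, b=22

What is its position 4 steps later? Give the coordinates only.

a=-2, b=30

The a coordinate reflects between -5 and 4, moving 2 per step.
  step 7: 0 → -2
  step 8: -2 → -4
  step 9: -4 → -4
  step 10: -4 → -2
The b coordinate changes by +2 each step: at step 10 it is 30.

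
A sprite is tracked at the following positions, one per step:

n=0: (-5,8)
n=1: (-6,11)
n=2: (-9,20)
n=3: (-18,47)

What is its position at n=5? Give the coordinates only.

(-126,371)

Consecutive displacements (-1,+3), (-3,+9), (-9,+27) scale by a factor of 3 each step.
step 4: (-18,47) + (-27,+81) → (-45,128)
step 5: (-45,128) + (-81,+243) → (-126,371)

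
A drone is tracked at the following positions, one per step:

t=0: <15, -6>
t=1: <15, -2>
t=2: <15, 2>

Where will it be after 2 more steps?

Each step adds <+0, +4> to the position.
step 3: <15, 2> + <+0, +4> → <15, 6>
step 4: <15, 6> + <+0, +4> → <15, 10>

<15, 10>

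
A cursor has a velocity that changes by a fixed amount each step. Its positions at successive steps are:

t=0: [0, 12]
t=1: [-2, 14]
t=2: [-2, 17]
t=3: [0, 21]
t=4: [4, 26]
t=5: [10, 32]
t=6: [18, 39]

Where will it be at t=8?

First differences are [-2, +2], [+0, +3], [+2, +4], [+4, +5], [+6, +6], [+8, +7]; their common second difference is [+2, +1] (constant acceleration).
step 7: [18, 39] + [+10, +8] → [28, 47]
step 8: [28, 47] + [+12, +9] → [40, 56]

[40, 56]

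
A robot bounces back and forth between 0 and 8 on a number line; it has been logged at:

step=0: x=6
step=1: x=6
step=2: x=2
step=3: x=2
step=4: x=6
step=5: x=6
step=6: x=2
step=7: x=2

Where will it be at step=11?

x=2

The value travels 4 per step and bounces off the walls at 0 and 8.
  step 8: 2 → 6
  step 9: 6 → 6
  step 10: 6 → 2
  step 11: 2 → 2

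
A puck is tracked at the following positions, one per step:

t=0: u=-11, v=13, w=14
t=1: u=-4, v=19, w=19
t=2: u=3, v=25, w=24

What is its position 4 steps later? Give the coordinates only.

u=31, v=49, w=44

Each step adds (+7, +6, +5) to the position.
step 3: u=3, v=25, w=24 + (+7, +6, +5) → u=10, v=31, w=29
step 4: u=10, v=31, w=29 + (+7, +6, +5) → u=17, v=37, w=34
step 5: u=17, v=37, w=34 + (+7, +6, +5) → u=24, v=43, w=39
step 6: u=24, v=43, w=39 + (+7, +6, +5) → u=31, v=49, w=44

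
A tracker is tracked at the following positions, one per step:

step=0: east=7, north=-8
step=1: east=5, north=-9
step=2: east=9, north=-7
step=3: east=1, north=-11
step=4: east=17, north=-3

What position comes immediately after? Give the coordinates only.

Consecutive displacements (-2,-1), (+4,+2), (-8,-4), (+16,+8) scale by a factor of -2 each step.
step 5: east=17, north=-3 + (-32,-16) → east=-15, north=-19

east=-15, north=-19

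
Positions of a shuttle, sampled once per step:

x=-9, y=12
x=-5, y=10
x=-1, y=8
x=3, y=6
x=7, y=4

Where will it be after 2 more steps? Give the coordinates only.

x=15, y=0

Constant displacement of (+4, -2) per step.
step 5: x=7, y=4 + (+4, -2) → x=11, y=2
step 6: x=11, y=2 + (+4, -2) → x=15, y=0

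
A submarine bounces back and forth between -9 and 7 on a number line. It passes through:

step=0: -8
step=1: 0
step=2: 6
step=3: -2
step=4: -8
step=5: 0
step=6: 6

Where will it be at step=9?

0

The value reflects between -9 and 7, moving 8 per step.
  step 7: 6 → -2
  step 8: -2 → -8
  step 9: -8 → 0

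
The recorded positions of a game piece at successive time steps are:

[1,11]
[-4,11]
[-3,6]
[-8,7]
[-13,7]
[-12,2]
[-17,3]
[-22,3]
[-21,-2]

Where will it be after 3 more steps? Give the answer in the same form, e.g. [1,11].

[-30,-6]

Differencing gives [-5,+0], [+1,-5], [-5,+1], [-5,+0], [+1,-5], [-5,+1], [-5,+0], [+1,-5]. This is the pattern [-5,+0], [+1,-5], [-5,+1] repeated.
step 9: apply [-5,+1] → [-26,-1]
step 10: apply [-5,+0] → [-31,-1]
step 11: apply [+1,-5] → [-30,-6]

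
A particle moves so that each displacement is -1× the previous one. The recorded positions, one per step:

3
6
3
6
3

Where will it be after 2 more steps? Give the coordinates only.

Step-to-step displacements: +3, -3, +3, -3; each is -1× the previous.
step 5: 3 + 3 → 6
step 6: 6 − 3 → 3

3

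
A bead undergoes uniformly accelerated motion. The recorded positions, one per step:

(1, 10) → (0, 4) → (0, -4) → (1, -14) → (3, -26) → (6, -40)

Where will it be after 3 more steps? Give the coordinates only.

(21, -94)

Successive displacements: (-1, -6), (+0, -8), (+1, -10), (+2, -12), (+3, -14) — each changes by (+1, -2).
step 6: (6, -40) + (+4, -16) → (10, -56)
step 7: (10, -56) + (+5, -18) → (15, -74)
step 8: (15, -74) + (+6, -20) → (21, -94)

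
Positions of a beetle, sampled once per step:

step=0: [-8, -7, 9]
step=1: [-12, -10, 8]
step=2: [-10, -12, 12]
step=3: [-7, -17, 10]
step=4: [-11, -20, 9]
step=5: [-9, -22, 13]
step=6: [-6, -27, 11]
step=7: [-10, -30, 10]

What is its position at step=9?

Differencing gives [-4, -3, -1], [+2, -2, +4], [+3, -5, -2], [-4, -3, -1], [+2, -2, +4], [+3, -5, -2], [-4, -3, -1]. This is the pattern [-4, -3, -1], [+2, -2, +4], [+3, -5, -2] repeated.
step 8: apply [+2, -2, +4] → [-8, -32, 14]
step 9: apply [+3, -5, -2] → [-5, -37, 12]

[-5, -37, 12]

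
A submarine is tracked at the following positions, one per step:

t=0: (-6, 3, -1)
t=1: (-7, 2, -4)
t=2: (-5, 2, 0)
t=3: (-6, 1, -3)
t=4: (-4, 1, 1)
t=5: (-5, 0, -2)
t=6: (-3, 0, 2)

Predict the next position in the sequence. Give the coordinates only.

(-4, -1, -1)

Differencing gives (-1, -1, -3), (+2, +0, +4), (-1, -1, -3), (+2, +0, +4), (-1, -1, -3), (+2, +0, +4). This is the pattern (-1, -1, -3), (+2, +0, +4) repeated.
step 7: apply (-1, -1, -3) → (-4, -1, -1)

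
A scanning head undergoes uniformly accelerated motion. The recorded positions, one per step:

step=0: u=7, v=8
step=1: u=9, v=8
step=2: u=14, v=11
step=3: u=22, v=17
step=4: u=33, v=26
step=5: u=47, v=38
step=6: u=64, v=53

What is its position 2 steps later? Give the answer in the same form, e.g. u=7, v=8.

Successive displacements: (+2, +0), (+5, +3), (+8, +6), (+11, +9), (+14, +12), (+17, +15) — each changes by (+3, +3).
step 7: u=64, v=53 + (+20, +18) → u=84, v=71
step 8: u=84, v=71 + (+23, +21) → u=107, v=92

u=107, v=92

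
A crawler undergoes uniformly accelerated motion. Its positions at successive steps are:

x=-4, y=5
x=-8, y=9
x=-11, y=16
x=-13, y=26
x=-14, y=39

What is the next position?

x=-14, y=55

First differences are (-4, +4), (-3, +7), (-2, +10), (-1, +13); their common second difference is (+1, +3) (constant acceleration).
step 5: x=-14, y=39 + (+0, +16) → x=-14, y=55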